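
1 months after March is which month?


March is month 3
3 + 1 = 4

April


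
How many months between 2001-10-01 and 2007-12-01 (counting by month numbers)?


From October 2001 to December 2007
6 years * 12 = 72 months, plus 2 months = 74

74 months


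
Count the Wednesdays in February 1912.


February 1912 has 29 days
Anchor: Jan 1, 1912. With p = 1912 - 1 = 1911: (p + p//4 - p//100 + p//400) mod 7 = (1911 + 477 - 19 + 4) mod 7 = 2373 mod 7 = 0 -> Monday (Mon=0 ... Sun=6)
Days before February (Jan): 31; February 1 index = (0 + 31) mod 7 = 3 -> Thursday
First Wednesday is February 7
Wednesdays: 7, 14, 21, 28

4 Wednesdays


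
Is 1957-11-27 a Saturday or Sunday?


Anchor: Jan 1, 1957. With p = 1957 - 1 = 1956: (p + p//4 - p//100 + p//400) mod 7 = (1956 + 489 - 19 + 4) mod 7 = 2430 mod 7 = 1 -> Tuesday (Mon=0 ... Sun=6)
Day of year: 331; offset = 330
Weekday index = (1 + 330) mod 7 = 2 -> Wednesday
Weekend days: Saturday, Sunday

No


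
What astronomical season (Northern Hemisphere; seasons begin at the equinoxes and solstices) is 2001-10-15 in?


Date: October 15
Astronomical Autumn (approx.; exact equinox/solstice day varies by year): September 22 to December 20
October 15 falls within the Autumn window

Autumn


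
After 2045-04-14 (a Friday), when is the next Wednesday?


Current: Friday
Target: Wednesday
Days ahead: 5

Next Wednesday: 2045-04-19


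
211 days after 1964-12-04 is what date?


Start: 1964-12-04, add 211 days
December 1964 has 31 days: 31 - 4 = 27 days to December 31 -> 184 left
January 1965 has 31 days -> 153 left
February 1965 has 28 days -> 125 left
March 1965 has 31 days -> 94 left
April 1965 has 30 days -> 64 left
May 1965 has 31 days -> 33 left
June 1965 has 30 days -> 3 left
July 1965: 3 <= 31 -> lands on July 3

Result: 1965-07-03


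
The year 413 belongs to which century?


Century = (year - 1) // 100 + 1
= (413 - 1) // 100 + 1
= 412 // 100 + 1
= 4 + 1

5th century


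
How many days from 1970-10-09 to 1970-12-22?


From 1970-10-09 to 1970-12-22
1970-10-09: days before October = 31 + 28 + 31 + 30 + 31 + 30 + 31 + 31 + 30 = 273 (1970 is not a leap year); day of year = 273 + 9 = 282
1970-12-22: days before December = 31 + 28 + 31 + 30 + 31 + 30 + 31 + 31 + 30 + 31 + 30 = 334 (1970 is not a leap year); day of year = 334 + 22 = 356
Same year: 356 - 282 = 74

74 days


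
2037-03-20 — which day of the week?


Date: March 20, 2037
Anchor: Jan 1, 2037. With p = 2037 - 1 = 2036: (p + p//4 - p//100 + p//400) mod 7 = (2036 + 509 - 20 + 5) mod 7 = 2530 mod 7 = 3 -> Thursday (Mon=0 ... Sun=6)
Days before March (Jan-Feb): 59; offset = 59 + 20 - 1 = 78
Weekday index = (3 + 78) mod 7 = 4

Day of the week: Friday


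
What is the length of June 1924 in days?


June 1924

30 days


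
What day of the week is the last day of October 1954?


October 1954 has 31 days
Anchor: Jan 1, 1954. With p = 1954 - 1 = 1953: (p + p//4 - p//100 + p//400) mod 7 = (1953 + 488 - 19 + 4) mod 7 = 2426 mod 7 = 4 -> Friday (Mon=0 ... Sun=6)
Days before October (Jan-Sep): 273; October 1 index = (4 + 273) mod 7 = 4 -> Friday
Last day offset: 31 - 1 = 30 days
Weekday index = (4 + 30) mod 7 = 6

Sunday, October 31


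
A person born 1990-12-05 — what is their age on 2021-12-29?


Birth: 1990-12-05
Reference: 2021-12-29
Year difference: 2021 - 1990 = 31

31 years old


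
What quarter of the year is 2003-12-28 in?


Month: December (month 12)
Q1: Jan-Mar, Q2: Apr-Jun, Q3: Jul-Sep, Q4: Oct-Dec

Q4


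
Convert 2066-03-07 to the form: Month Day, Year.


ISO 2066-03-07 parses as year=2066, month=03, day=07
Month 3 -> March

March 7, 2066


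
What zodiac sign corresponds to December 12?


Date: December 12
Conventional tropical zodiac dates: Sagittarius from November 22 onward; Capricorn starts December 22
December 12 falls within the Sagittarius range

Sagittarius


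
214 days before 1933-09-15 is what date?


Start: 1933-09-15, subtract 214 days
Back 15 days from September 15 reaches August 31, 1933 -> 199 left
August 1933 has 31 days -> back to July 31, 1933 -> 168 left
July 1933 has 31 days -> back to June 30, 1933 -> 137 left
June 1933 has 30 days -> back to May 31, 1933 -> 107 left
May 1933 has 31 days -> back to April 30, 1933 -> 76 left
April 1933 has 30 days -> back to March 31, 1933 -> 46 left
March 1933 has 31 days -> back to February 28, 1933 -> 15 left
February 1933: 28 - 15 = 13 -> lands on February 13

Result: 1933-02-13


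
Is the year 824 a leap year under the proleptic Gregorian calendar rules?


Gregorian leap year rule: divisible by 4, but not by 100, unless also by 400.
824 is divisible by 4 but not 100 -> leap year

Yes


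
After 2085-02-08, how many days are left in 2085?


Day of year: 39 of 365
Remaining = 365 - 39

326 days


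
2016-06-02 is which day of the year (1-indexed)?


Date: June 2, 2016
Days in months 1 through 5: 152
Plus 2 days in June

Day of year: 154


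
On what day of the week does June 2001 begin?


Target: June 1, 2001
Anchor: Jan 1, 2001. With p = 2001 - 1 = 2000: (p + p//4 - p//100 + p//400) mod 7 = (2000 + 500 - 20 + 5) mod 7 = 2485 mod 7 = 0 -> Monday (Mon=0 ... Sun=6)
Days before June (Jan-May): 151 days
Weekday index = (0 + 151) mod 7 = 4

Friday


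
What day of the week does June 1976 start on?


Target: June 1, 1976
Anchor: Jan 1, 1976. With p = 1976 - 1 = 1975: (p + p//4 - p//100 + p//400) mod 7 = (1975 + 493 - 19 + 4) mod 7 = 2453 mod 7 = 3 -> Thursday (Mon=0 ... Sun=6)
Days before June (Jan-May): 152 days
Weekday index = (3 + 152) mod 7 = 1

Tuesday


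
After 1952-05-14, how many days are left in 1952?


Day of year: 135 of 366
Remaining = 366 - 135

231 days


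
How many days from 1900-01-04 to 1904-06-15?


From 1900-01-04 to 1904-06-15
1900-01-04: day of year = 4
1904-06-15: days before June = 31 + 29 + 31 + 30 + 31 = 152 (1904 is a leap year); day of year = 152 + 15 = 167
Rest of 1900: 365 - 4 = 361
Full years 1901 (365), 1902 (365), 1903 (365): 1095
Total = 361 + 1095 + 167 = 1623

1623 days


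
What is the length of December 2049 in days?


December 2049

31 days


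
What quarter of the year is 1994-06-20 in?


Month: June (month 6)
Q1: Jan-Mar, Q2: Apr-Jun, Q3: Jul-Sep, Q4: Oct-Dec

Q2


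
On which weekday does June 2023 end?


June 2023 has 30 days
Anchor: Jan 1, 2023. With p = 2023 - 1 = 2022: (p + p//4 - p//100 + p//400) mod 7 = (2022 + 505 - 20 + 5) mod 7 = 2512 mod 7 = 6 -> Sunday (Mon=0 ... Sun=6)
Days before June (Jan-May): 151; June 1 index = (6 + 151) mod 7 = 3 -> Thursday
Last day offset: 30 - 1 = 29 days
Weekday index = (3 + 29) mod 7 = 4

Friday, June 30


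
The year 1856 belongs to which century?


Century = (year - 1) // 100 + 1
= (1856 - 1) // 100 + 1
= 1855 // 100 + 1
= 18 + 1

19th century


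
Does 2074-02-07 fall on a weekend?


Anchor: Jan 1, 2074. With p = 2074 - 1 = 2073: (p + p//4 - p//100 + p//400) mod 7 = (2073 + 518 - 20 + 5) mod 7 = 2576 mod 7 = 0 -> Monday (Mon=0 ... Sun=6)
Day of year: 38; offset = 37
Weekday index = (0 + 37) mod 7 = 2 -> Wednesday
Weekend days: Saturday, Sunday

No


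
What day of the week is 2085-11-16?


Date: November 16, 2085
Anchor: Jan 1, 2085. With p = 2085 - 1 = 2084: (p + p//4 - p//100 + p//400) mod 7 = (2084 + 521 - 20 + 5) mod 7 = 2590 mod 7 = 0 -> Monday (Mon=0 ... Sun=6)
Days before November (Jan-Oct): 304; offset = 304 + 16 - 1 = 319
Weekday index = (0 + 319) mod 7 = 4

Day of the week: Friday


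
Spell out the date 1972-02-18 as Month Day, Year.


ISO 1972-02-18 parses as year=1972, month=02, day=18
Month 2 -> February

February 18, 1972


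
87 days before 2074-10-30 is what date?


Start: 2074-10-30, subtract 87 days
Back 30 days from October 30 reaches September 30, 2074 -> 57 left
September 2074 has 30 days -> back to August 31, 2074 -> 27 left
August 2074: 31 - 27 = 4 -> lands on August 4

Result: 2074-08-04


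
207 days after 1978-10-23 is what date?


Start: 1978-10-23, add 207 days
October 1978 has 31 days: 31 - 23 = 8 days to October 31 -> 199 left
November 1978 has 30 days -> 169 left
December 1978 has 31 days -> 138 left
January 1979 has 31 days -> 107 left
February 1979 has 28 days -> 79 left
March 1979 has 31 days -> 48 left
April 1979 has 30 days -> 18 left
May 1979: 18 <= 31 -> lands on May 18

Result: 1979-05-18


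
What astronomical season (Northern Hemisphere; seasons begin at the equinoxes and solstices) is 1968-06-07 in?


Date: June 7
Astronomical Spring (approx.; exact equinox/solstice day varies by year): March 20 to June 20
June 7 falls within the Spring window

Spring


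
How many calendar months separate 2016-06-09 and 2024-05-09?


From June 2016 to May 2024
8 years * 12 = 96 months, minus 1 month = 95

95 months


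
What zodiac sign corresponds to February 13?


Date: February 13
Conventional tropical zodiac dates: Aquarius from January 20 onward; Pisces starts February 19
February 13 falls within the Aquarius range

Aquarius


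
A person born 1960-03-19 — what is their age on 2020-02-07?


Birth: 1960-03-19
Reference: 2020-02-07
Year difference: 2020 - 1960 = 60
Birthday not yet reached in 2020, subtract 1

59 years old


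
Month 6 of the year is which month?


Month 6 of 12

June


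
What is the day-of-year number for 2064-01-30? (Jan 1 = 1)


Date: January 30, 2064
No months before January
Plus 30 days in January

Day of year: 30


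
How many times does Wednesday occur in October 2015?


October 2015 has 31 days
Anchor: Jan 1, 2015. With p = 2015 - 1 = 2014: (p + p//4 - p//100 + p//400) mod 7 = (2014 + 503 - 20 + 5) mod 7 = 2502 mod 7 = 3 -> Thursday (Mon=0 ... Sun=6)
Days before October (Jan-Sep): 273; October 1 index = (3 + 273) mod 7 = 3 -> Thursday
First Wednesday is October 7
Wednesdays: 7, 14, 21, 28

4 Wednesdays


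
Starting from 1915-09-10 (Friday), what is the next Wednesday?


Current: Friday
Target: Wednesday
Days ahead: 5

Next Wednesday: 1915-09-15


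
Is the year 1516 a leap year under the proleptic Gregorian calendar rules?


Gregorian leap year rule: divisible by 4, but not by 100, unless also by 400.
1516 is divisible by 4 but not 100 -> leap year

Yes


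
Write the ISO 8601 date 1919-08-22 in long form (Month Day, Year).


ISO 1919-08-22 parses as year=1919, month=08, day=22
Month 8 -> August

August 22, 1919


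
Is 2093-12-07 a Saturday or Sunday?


Anchor: Jan 1, 2093. With p = 2093 - 1 = 2092: (p + p//4 - p//100 + p//400) mod 7 = (2092 + 523 - 20 + 5) mod 7 = 2600 mod 7 = 3 -> Thursday (Mon=0 ... Sun=6)
Day of year: 341; offset = 340
Weekday index = (3 + 340) mod 7 = 0 -> Monday
Weekend days: Saturday, Sunday

No


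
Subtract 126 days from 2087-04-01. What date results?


Start: 2087-04-01, subtract 126 days
Back 1 day from April 1 reaches March 31, 2087 -> 125 left
March 2087 has 31 days -> back to February 28, 2087 -> 94 left
February 2087 has 28 days -> back to January 31, 2087 -> 66 left
January 2087 has 31 days -> back to December 31, 2086 -> 35 left
December 2086 has 31 days -> back to November 30, 2086 -> 4 left
November 2086: 30 - 4 = 26 -> lands on November 26

Result: 2086-11-26


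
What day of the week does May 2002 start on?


Target: May 1, 2002
Anchor: Jan 1, 2002. With p = 2002 - 1 = 2001: (p + p//4 - p//100 + p//400) mod 7 = (2001 + 500 - 20 + 5) mod 7 = 2486 mod 7 = 1 -> Tuesday (Mon=0 ... Sun=6)
Days before May (Jan-Apr): 120 days
Weekday index = (1 + 120) mod 7 = 2

Wednesday


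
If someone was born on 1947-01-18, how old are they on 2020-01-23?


Birth: 1947-01-18
Reference: 2020-01-23
Year difference: 2020 - 1947 = 73

73 years old


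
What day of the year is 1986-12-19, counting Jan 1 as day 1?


Date: December 19, 1986
Days in months 1 through 11: 334
Plus 19 days in December

Day of year: 353


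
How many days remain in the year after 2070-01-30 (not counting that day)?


Day of year: 30 of 365
Remaining = 365 - 30

335 days


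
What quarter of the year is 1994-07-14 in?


Month: July (month 7)
Q1: Jan-Mar, Q2: Apr-Jun, Q3: Jul-Sep, Q4: Oct-Dec

Q3


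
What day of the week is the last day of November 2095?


November 2095 has 30 days
Anchor: Jan 1, 2095. With p = 2095 - 1 = 2094: (p + p//4 - p//100 + p//400) mod 7 = (2094 + 523 - 20 + 5) mod 7 = 2602 mod 7 = 5 -> Saturday (Mon=0 ... Sun=6)
Days before November (Jan-Oct): 304; November 1 index = (5 + 304) mod 7 = 1 -> Tuesday
Last day offset: 30 - 1 = 29 days
Weekday index = (1 + 29) mod 7 = 2

Wednesday, November 30


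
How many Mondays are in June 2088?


June 2088 has 30 days
Anchor: Jan 1, 2088. With p = 2088 - 1 = 2087: (p + p//4 - p//100 + p//400) mod 7 = (2087 + 521 - 20 + 5) mod 7 = 2593 mod 7 = 3 -> Thursday (Mon=0 ... Sun=6)
Days before June (Jan-May): 152; June 1 index = (3 + 152) mod 7 = 1 -> Tuesday
First Monday is June 7
Mondays: 7, 14, 21, 28

4 Mondays


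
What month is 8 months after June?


June is month 6
6 + 8 = 14; wrap: 14 - 12 = 2

February


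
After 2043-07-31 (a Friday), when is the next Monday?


Current: Friday
Target: Monday
Days ahead: 3

Next Monday: 2043-08-03


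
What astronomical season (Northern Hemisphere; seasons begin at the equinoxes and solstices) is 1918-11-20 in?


Date: November 20
Astronomical Autumn (approx.; exact equinox/solstice day varies by year): September 22 to December 20
November 20 falls within the Autumn window

Autumn


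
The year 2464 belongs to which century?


Century = (year - 1) // 100 + 1
= (2464 - 1) // 100 + 1
= 2463 // 100 + 1
= 24 + 1

25th century


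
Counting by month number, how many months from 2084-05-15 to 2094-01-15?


From May 2084 to January 2094
10 years * 12 = 120 months, minus 4 months = 116

116 months


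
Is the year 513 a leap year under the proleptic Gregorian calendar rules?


Gregorian leap year rule: divisible by 4, but not by 100, unless also by 400.
513 is not divisible by 4 -> not a leap year

No


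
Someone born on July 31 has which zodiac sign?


Date: July 31
Conventional tropical zodiac dates: Leo from July 23 onward; Virgo starts August 23
July 31 falls within the Leo range

Leo


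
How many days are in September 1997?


September 1997

30 days


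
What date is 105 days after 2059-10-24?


Start: 2059-10-24, add 105 days
October 2059 has 31 days: 31 - 24 = 7 days to October 31 -> 98 left
November 2059 has 30 days -> 68 left
December 2059 has 31 days -> 37 left
January 2060 has 31 days -> 6 left
February 2060: 6 <= 29 -> lands on February 6

Result: 2060-02-06


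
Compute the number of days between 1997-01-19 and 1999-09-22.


From 1997-01-19 to 1999-09-22
1997-01-19: day of year = 19
1999-09-22: days before September = 31 + 28 + 31 + 30 + 31 + 30 + 31 + 31 = 243 (1999 is not a leap year); day of year = 243 + 22 = 265
Rest of 1997: 365 - 19 = 346
Full years 1998 (365): 365
Total = 346 + 365 + 265 = 976

976 days


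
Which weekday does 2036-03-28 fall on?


Date: March 28, 2036
Anchor: Jan 1, 2036. With p = 2036 - 1 = 2035: (p + p//4 - p//100 + p//400) mod 7 = (2035 + 508 - 20 + 5) mod 7 = 2528 mod 7 = 1 -> Tuesday (Mon=0 ... Sun=6)
Days before March (Jan-Feb): 60; offset = 60 + 28 - 1 = 87
Weekday index = (1 + 87) mod 7 = 4

Day of the week: Friday


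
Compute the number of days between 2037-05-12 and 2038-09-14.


From 2037-05-12 to 2038-09-14
2037-05-12: days before May = 31 + 28 + 31 + 30 = 120 (2037 is not a leap year); day of year = 120 + 12 = 132
2038-09-14: days before September = 31 + 28 + 31 + 30 + 31 + 30 + 31 + 31 = 243 (2038 is not a leap year); day of year = 243 + 14 = 257
Rest of 2037: 365 - 132 = 233
Total = 233 + 257 = 490

490 days


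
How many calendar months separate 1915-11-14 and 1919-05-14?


From November 1915 to May 1919
4 years * 12 = 48 months, minus 6 months = 42

42 months


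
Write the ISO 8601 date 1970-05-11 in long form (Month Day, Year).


ISO 1970-05-11 parses as year=1970, month=05, day=11
Month 5 -> May

May 11, 1970


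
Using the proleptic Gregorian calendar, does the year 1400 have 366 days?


Gregorian leap year rule: divisible by 4, but not by 100, unless also by 400.
1400 is divisible by 100 but not 400 -> not a leap year

No


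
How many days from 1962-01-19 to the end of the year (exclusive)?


Day of year: 19 of 365
Remaining = 365 - 19

346 days


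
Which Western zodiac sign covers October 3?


Date: October 3
Conventional tropical zodiac dates: Libra from September 23 onward; Scorpio starts October 23
October 3 falls within the Libra range

Libra


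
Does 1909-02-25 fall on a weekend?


Anchor: Jan 1, 1909. With p = 1909 - 1 = 1908: (p + p//4 - p//100 + p//400) mod 7 = (1908 + 477 - 19 + 4) mod 7 = 2370 mod 7 = 4 -> Friday (Mon=0 ... Sun=6)
Day of year: 56; offset = 55
Weekday index = (4 + 55) mod 7 = 3 -> Thursday
Weekend days: Saturday, Sunday

No


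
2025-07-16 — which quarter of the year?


Month: July (month 7)
Q1: Jan-Mar, Q2: Apr-Jun, Q3: Jul-Sep, Q4: Oct-Dec

Q3


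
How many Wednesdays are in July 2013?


July 2013 has 31 days
Anchor: Jan 1, 2013. With p = 2013 - 1 = 2012: (p + p//4 - p//100 + p//400) mod 7 = (2012 + 503 - 20 + 5) mod 7 = 2500 mod 7 = 1 -> Tuesday (Mon=0 ... Sun=6)
Days before July (Jan-Jun): 181; July 1 index = (1 + 181) mod 7 = 0 -> Monday
First Wednesday is July 3
Wednesdays: 3, 10, 17, 24, 31

5 Wednesdays


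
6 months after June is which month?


June is month 6
6 + 6 = 12

December


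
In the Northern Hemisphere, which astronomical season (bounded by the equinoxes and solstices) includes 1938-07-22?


Date: July 22
Astronomical Summer (approx.; exact equinox/solstice day varies by year): June 21 to September 21
July 22 falls within the Summer window

Summer


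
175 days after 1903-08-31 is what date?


Start: 1903-08-31, add 175 days
August 31 is the last day of August 1903 -> 175 left
September 1903 has 30 days -> 145 left
October 1903 has 31 days -> 114 left
November 1903 has 30 days -> 84 left
December 1903 has 31 days -> 53 left
January 1904 has 31 days -> 22 left
February 1904: 22 <= 29 -> lands on February 22

Result: 1904-02-22


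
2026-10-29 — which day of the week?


Date: October 29, 2026
Anchor: Jan 1, 2026. With p = 2026 - 1 = 2025: (p + p//4 - p//100 + p//400) mod 7 = (2025 + 506 - 20 + 5) mod 7 = 2516 mod 7 = 3 -> Thursday (Mon=0 ... Sun=6)
Days before October (Jan-Sep): 273; offset = 273 + 29 - 1 = 301
Weekday index = (3 + 301) mod 7 = 3

Day of the week: Thursday


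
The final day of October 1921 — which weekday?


October 1921 has 31 days
Anchor: Jan 1, 1921. With p = 1921 - 1 = 1920: (p + p//4 - p//100 + p//400) mod 7 = (1920 + 480 - 19 + 4) mod 7 = 2385 mod 7 = 5 -> Saturday (Mon=0 ... Sun=6)
Days before October (Jan-Sep): 273; October 1 index = (5 + 273) mod 7 = 5 -> Saturday
Last day offset: 31 - 1 = 30 days
Weekday index = (5 + 30) mod 7 = 0

Monday, October 31


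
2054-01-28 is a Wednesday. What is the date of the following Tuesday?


Current: Wednesday
Target: Tuesday
Days ahead: 6

Next Tuesday: 2054-02-03


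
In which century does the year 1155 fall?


Century = (year - 1) // 100 + 1
= (1155 - 1) // 100 + 1
= 1154 // 100 + 1
= 11 + 1

12th century


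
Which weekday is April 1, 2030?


Target: April 1, 2030
Anchor: Jan 1, 2030. With p = 2030 - 1 = 2029: (p + p//4 - p//100 + p//400) mod 7 = (2029 + 507 - 20 + 5) mod 7 = 2521 mod 7 = 1 -> Tuesday (Mon=0 ... Sun=6)
Days before April (Jan-Mar): 90 days
Weekday index = (1 + 90) mod 7 = 0

Monday


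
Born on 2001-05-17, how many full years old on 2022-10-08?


Birth: 2001-05-17
Reference: 2022-10-08
Year difference: 2022 - 2001 = 21

21 years old


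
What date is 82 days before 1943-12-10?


Start: 1943-12-10, subtract 82 days
Back 10 days from December 10 reaches November 30, 1943 -> 72 left
November 1943 has 30 days -> back to October 31, 1943 -> 42 left
October 1943 has 31 days -> back to September 30, 1943 -> 11 left
September 1943: 30 - 11 = 19 -> lands on September 19

Result: 1943-09-19


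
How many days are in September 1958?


September 1958

30 days


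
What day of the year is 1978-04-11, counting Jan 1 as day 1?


Date: April 11, 1978
Days in months 1 through 3: 90
Plus 11 days in April

Day of year: 101


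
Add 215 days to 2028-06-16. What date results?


Start: 2028-06-16, add 215 days
June 2028 has 30 days: 30 - 16 = 14 days to June 30 -> 201 left
July 2028 has 31 days -> 170 left
August 2028 has 31 days -> 139 left
September 2028 has 30 days -> 109 left
October 2028 has 31 days -> 78 left
November 2028 has 30 days -> 48 left
December 2028 has 31 days -> 17 left
January 2029: 17 <= 31 -> lands on January 17

Result: 2029-01-17


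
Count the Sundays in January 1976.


January 1976 has 31 days
Anchor: Jan 1, 1976. With p = 1976 - 1 = 1975: (p + p//4 - p//100 + p//400) mod 7 = (1975 + 493 - 19 + 4) mod 7 = 2453 mod 7 = 3 -> Thursday (Mon=0 ... Sun=6)
January 1 is the anchor itself -> Thursday
First Sunday is January 4
Sundays: 4, 11, 18, 25

4 Sundays


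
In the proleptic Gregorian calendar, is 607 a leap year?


Gregorian leap year rule: divisible by 4, but not by 100, unless also by 400.
607 is not divisible by 4 -> not a leap year

No


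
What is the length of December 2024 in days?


December 2024

31 days


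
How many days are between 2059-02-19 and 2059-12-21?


From 2059-02-19 to 2059-12-21
2059-02-19: days before February = 31; day of year = 31 + 19 = 50
2059-12-21: days before December = 31 + 28 + 31 + 30 + 31 + 30 + 31 + 31 + 30 + 31 + 30 = 334 (2059 is not a leap year); day of year = 334 + 21 = 355
Same year: 355 - 50 = 305

305 days


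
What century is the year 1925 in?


Century = (year - 1) // 100 + 1
= (1925 - 1) // 100 + 1
= 1924 // 100 + 1
= 19 + 1

20th century


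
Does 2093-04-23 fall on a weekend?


Anchor: Jan 1, 2093. With p = 2093 - 1 = 2092: (p + p//4 - p//100 + p//400) mod 7 = (2092 + 523 - 20 + 5) mod 7 = 2600 mod 7 = 3 -> Thursday (Mon=0 ... Sun=6)
Day of year: 113; offset = 112
Weekday index = (3 + 112) mod 7 = 3 -> Thursday
Weekend days: Saturday, Sunday

No


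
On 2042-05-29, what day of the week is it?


Date: May 29, 2042
Anchor: Jan 1, 2042. With p = 2042 - 1 = 2041: (p + p//4 - p//100 + p//400) mod 7 = (2041 + 510 - 20 + 5) mod 7 = 2536 mod 7 = 2 -> Wednesday (Mon=0 ... Sun=6)
Days before May (Jan-Apr): 120; offset = 120 + 29 - 1 = 148
Weekday index = (2 + 148) mod 7 = 3

Day of the week: Thursday


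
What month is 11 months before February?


February is month 2
2 - 11 = -9; wrap: -9 + 12 = 3

March


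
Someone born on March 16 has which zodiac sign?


Date: March 16
Conventional tropical zodiac dates: Pisces from February 19 onward; Aries starts March 21
March 16 falls within the Pisces range

Pisces


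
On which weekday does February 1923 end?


February 1923 has 28 days
Anchor: Jan 1, 1923. With p = 1923 - 1 = 1922: (p + p//4 - p//100 + p//400) mod 7 = (1922 + 480 - 19 + 4) mod 7 = 2387 mod 7 = 0 -> Monday (Mon=0 ... Sun=6)
Days before February (Jan): 31; February 1 index = (0 + 31) mod 7 = 3 -> Thursday
Last day offset: 28 - 1 = 27 days
Weekday index = (3 + 27) mod 7 = 2

Wednesday, February 28


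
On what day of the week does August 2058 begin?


Target: August 1, 2058
Anchor: Jan 1, 2058. With p = 2058 - 1 = 2057: (p + p//4 - p//100 + p//400) mod 7 = (2057 + 514 - 20 + 5) mod 7 = 2556 mod 7 = 1 -> Tuesday (Mon=0 ... Sun=6)
Days before August (Jan-Jul): 212 days
Weekday index = (1 + 212) mod 7 = 3

Thursday


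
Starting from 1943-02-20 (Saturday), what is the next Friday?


Current: Saturday
Target: Friday
Days ahead: 6

Next Friday: 1943-02-26


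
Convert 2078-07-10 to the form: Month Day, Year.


ISO 2078-07-10 parses as year=2078, month=07, day=10
Month 7 -> July

July 10, 2078


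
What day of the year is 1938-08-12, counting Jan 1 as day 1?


Date: August 12, 1938
Days in months 1 through 7: 212
Plus 12 days in August

Day of year: 224


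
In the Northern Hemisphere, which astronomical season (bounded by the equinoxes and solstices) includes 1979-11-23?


Date: November 23
Astronomical Autumn (approx.; exact equinox/solstice day varies by year): September 22 to December 20
November 23 falls within the Autumn window

Autumn


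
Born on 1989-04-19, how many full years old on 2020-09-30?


Birth: 1989-04-19
Reference: 2020-09-30
Year difference: 2020 - 1989 = 31

31 years old


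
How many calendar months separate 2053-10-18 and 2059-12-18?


From October 2053 to December 2059
6 years * 12 = 72 months, plus 2 months = 74

74 months


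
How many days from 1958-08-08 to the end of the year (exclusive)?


Day of year: 220 of 365
Remaining = 365 - 220

145 days


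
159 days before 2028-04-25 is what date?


Start: 2028-04-25, subtract 159 days
Back 25 days from April 25 reaches March 31, 2028 -> 134 left
March 2028 has 31 days -> back to February 29, 2028 -> 103 left
February 2028 has 29 days -> back to January 31, 2028 -> 74 left
January 2028 has 31 days -> back to December 31, 2027 -> 43 left
December 2027 has 31 days -> back to November 30, 2027 -> 12 left
November 2027: 30 - 12 = 18 -> lands on November 18

Result: 2027-11-18


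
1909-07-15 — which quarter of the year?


Month: July (month 7)
Q1: Jan-Mar, Q2: Apr-Jun, Q3: Jul-Sep, Q4: Oct-Dec

Q3


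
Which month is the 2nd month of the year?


Month 2 of 12

February


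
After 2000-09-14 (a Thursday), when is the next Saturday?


Current: Thursday
Target: Saturday
Days ahead: 2

Next Saturday: 2000-09-16


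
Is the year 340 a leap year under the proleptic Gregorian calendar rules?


Gregorian leap year rule: divisible by 4, but not by 100, unless also by 400.
340 is divisible by 4 but not 100 -> leap year

Yes


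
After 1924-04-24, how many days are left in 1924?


Day of year: 115 of 366
Remaining = 366 - 115

251 days


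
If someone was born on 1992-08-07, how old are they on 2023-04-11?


Birth: 1992-08-07
Reference: 2023-04-11
Year difference: 2023 - 1992 = 31
Birthday not yet reached in 2023, subtract 1

30 years old


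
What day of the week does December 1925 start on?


Target: December 1, 1925
Anchor: Jan 1, 1925. With p = 1925 - 1 = 1924: (p + p//4 - p//100 + p//400) mod 7 = (1924 + 481 - 19 + 4) mod 7 = 2390 mod 7 = 3 -> Thursday (Mon=0 ... Sun=6)
Days before December (Jan-Nov): 334 days
Weekday index = (3 + 334) mod 7 = 1

Tuesday


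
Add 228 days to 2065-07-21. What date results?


Start: 2065-07-21, add 228 days
July 2065 has 31 days: 31 - 21 = 10 days to July 31 -> 218 left
August 2065 has 31 days -> 187 left
September 2065 has 30 days -> 157 left
October 2065 has 31 days -> 126 left
November 2065 has 30 days -> 96 left
December 2065 has 31 days -> 65 left
January 2066 has 31 days -> 34 left
February 2066 has 28 days -> 6 left
March 2066: 6 <= 31 -> lands on March 6

Result: 2066-03-06


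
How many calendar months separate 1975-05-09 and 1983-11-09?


From May 1975 to November 1983
8 years * 12 = 96 months, plus 6 months = 102

102 months


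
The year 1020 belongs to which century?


Century = (year - 1) // 100 + 1
= (1020 - 1) // 100 + 1
= 1019 // 100 + 1
= 10 + 1

11th century


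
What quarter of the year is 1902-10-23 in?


Month: October (month 10)
Q1: Jan-Mar, Q2: Apr-Jun, Q3: Jul-Sep, Q4: Oct-Dec

Q4


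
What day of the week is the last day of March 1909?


March 1909 has 31 days
Anchor: Jan 1, 1909. With p = 1909 - 1 = 1908: (p + p//4 - p//100 + p//400) mod 7 = (1908 + 477 - 19 + 4) mod 7 = 2370 mod 7 = 4 -> Friday (Mon=0 ... Sun=6)
Days before March (Jan-Feb): 59; March 1 index = (4 + 59) mod 7 = 0 -> Monday
Last day offset: 31 - 1 = 30 days
Weekday index = (0 + 30) mod 7 = 2

Wednesday, March 31


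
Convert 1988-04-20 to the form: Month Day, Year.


ISO 1988-04-20 parses as year=1988, month=04, day=20
Month 4 -> April

April 20, 1988


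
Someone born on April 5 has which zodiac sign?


Date: April 5
Conventional tropical zodiac dates: Aries from March 21 onward; Taurus starts April 20
April 5 falls within the Aries range

Aries


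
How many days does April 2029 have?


April 2029

30 days


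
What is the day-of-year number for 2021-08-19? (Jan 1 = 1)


Date: August 19, 2021
Days in months 1 through 7: 212
Plus 19 days in August

Day of year: 231


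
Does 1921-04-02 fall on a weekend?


Anchor: Jan 1, 1921. With p = 1921 - 1 = 1920: (p + p//4 - p//100 + p//400) mod 7 = (1920 + 480 - 19 + 4) mod 7 = 2385 mod 7 = 5 -> Saturday (Mon=0 ... Sun=6)
Day of year: 92; offset = 91
Weekday index = (5 + 91) mod 7 = 5 -> Saturday
Weekend days: Saturday, Sunday

Yes


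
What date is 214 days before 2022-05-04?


Start: 2022-05-04, subtract 214 days
Back 4 days from May 4 reaches April 30, 2022 -> 210 left
April 2022 has 30 days -> back to March 31, 2022 -> 180 left
March 2022 has 31 days -> back to February 28, 2022 -> 149 left
February 2022 has 28 days -> back to January 31, 2022 -> 121 left
January 2022 has 31 days -> back to December 31, 2021 -> 90 left
December 2021 has 31 days -> back to November 30, 2021 -> 59 left
November 2021 has 30 days -> back to October 31, 2021 -> 29 left
October 2021: 31 - 29 = 2 -> lands on October 2

Result: 2021-10-02


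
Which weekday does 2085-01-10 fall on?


Date: January 10, 2085
Anchor: Jan 1, 2085. With p = 2085 - 1 = 2084: (p + p//4 - p//100 + p//400) mod 7 = (2084 + 521 - 20 + 5) mod 7 = 2590 mod 7 = 0 -> Monday (Mon=0 ... Sun=6)
Days into year = 10 - 1 = 9
Weekday index = (0 + 9) mod 7 = 2

Day of the week: Wednesday


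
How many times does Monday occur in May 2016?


May 2016 has 31 days
Anchor: Jan 1, 2016. With p = 2016 - 1 = 2015: (p + p//4 - p//100 + p//400) mod 7 = (2015 + 503 - 20 + 5) mod 7 = 2503 mod 7 = 4 -> Friday (Mon=0 ... Sun=6)
Days before May (Jan-Apr): 121; May 1 index = (4 + 121) mod 7 = 6 -> Sunday
First Monday is May 2
Mondays: 2, 9, 16, 23, 30

5 Mondays


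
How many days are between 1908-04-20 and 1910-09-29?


From 1908-04-20 to 1910-09-29
1908-04-20: days before April = 31 + 29 + 31 = 91 (1908 is a leap year); day of year = 91 + 20 = 111
1910-09-29: days before September = 31 + 28 + 31 + 30 + 31 + 30 + 31 + 31 = 243 (1910 is not a leap year); day of year = 243 + 29 = 272
Rest of 1908: 366 - 111 = 255
Full years 1909 (365): 365
Total = 255 + 365 + 272 = 892

892 days


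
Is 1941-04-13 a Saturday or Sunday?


Anchor: Jan 1, 1941. With p = 1941 - 1 = 1940: (p + p//4 - p//100 + p//400) mod 7 = (1940 + 485 - 19 + 4) mod 7 = 2410 mod 7 = 2 -> Wednesday (Mon=0 ... Sun=6)
Day of year: 103; offset = 102
Weekday index = (2 + 102) mod 7 = 6 -> Sunday
Weekend days: Saturday, Sunday

Yes


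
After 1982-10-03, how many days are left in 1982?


Day of year: 276 of 365
Remaining = 365 - 276

89 days


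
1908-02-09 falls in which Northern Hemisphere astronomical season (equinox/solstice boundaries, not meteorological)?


Date: February 9
Astronomical Winter (approx.; exact equinox/solstice day varies by year): December 21 to March 19
February 9 falls within the Winter window

Winter


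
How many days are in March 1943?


March 1943

31 days


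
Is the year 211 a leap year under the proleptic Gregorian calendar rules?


Gregorian leap year rule: divisible by 4, but not by 100, unless also by 400.
211 is not divisible by 4 -> not a leap year

No


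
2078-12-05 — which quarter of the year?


Month: December (month 12)
Q1: Jan-Mar, Q2: Apr-Jun, Q3: Jul-Sep, Q4: Oct-Dec

Q4


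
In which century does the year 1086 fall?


Century = (year - 1) // 100 + 1
= (1086 - 1) // 100 + 1
= 1085 // 100 + 1
= 10 + 1

11th century


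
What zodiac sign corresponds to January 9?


Date: January 9
Conventional tropical zodiac dates: Capricorn from December 22 onward; Aquarius starts January 20
January 9 falls within the Capricorn range

Capricorn


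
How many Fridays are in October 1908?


October 1908 has 31 days
Anchor: Jan 1, 1908. With p = 1908 - 1 = 1907: (p + p//4 - p//100 + p//400) mod 7 = (1907 + 476 - 19 + 4) mod 7 = 2368 mod 7 = 2 -> Wednesday (Mon=0 ... Sun=6)
Days before October (Jan-Sep): 274; October 1 index = (2 + 274) mod 7 = 3 -> Thursday
First Friday is October 2
Fridays: 2, 9, 16, 23, 30

5 Fridays


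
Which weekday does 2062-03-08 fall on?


Date: March 8, 2062
Anchor: Jan 1, 2062. With p = 2062 - 1 = 2061: (p + p//4 - p//100 + p//400) mod 7 = (2061 + 515 - 20 + 5) mod 7 = 2561 mod 7 = 6 -> Sunday (Mon=0 ... Sun=6)
Days before March (Jan-Feb): 59; offset = 59 + 8 - 1 = 66
Weekday index = (6 + 66) mod 7 = 2

Day of the week: Wednesday


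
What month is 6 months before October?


October is month 10
10 - 6 = 4

April


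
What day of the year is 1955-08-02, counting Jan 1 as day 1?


Date: August 2, 1955
Days in months 1 through 7: 212
Plus 2 days in August

Day of year: 214


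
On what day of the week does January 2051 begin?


Target: January 1, 2051
Anchor: Jan 1, 2051. With p = 2051 - 1 = 2050: (p + p//4 - p//100 + p//400) mod 7 = (2050 + 512 - 20 + 5) mod 7 = 2547 mod 7 = 6 -> Sunday (Mon=0 ... Sun=6)
Offset from anchor: 0 days
Weekday index = (6 + 0) mod 7 = 6

Sunday


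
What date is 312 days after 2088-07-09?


Start: 2088-07-09, add 312 days
July 2088 has 31 days: 31 - 9 = 22 days to July 31 -> 290 left
August 2088 has 31 days -> 259 left
September 2088 has 30 days -> 229 left
October 2088 has 31 days -> 198 left
November 2088 has 30 days -> 168 left
December 2088 has 31 days -> 137 left
January 2089 has 31 days -> 106 left
February 2089 has 28 days -> 78 left
March 2089 has 31 days -> 47 left
April 2089 has 30 days -> 17 left
May 2089: 17 <= 31 -> lands on May 17

Result: 2089-05-17


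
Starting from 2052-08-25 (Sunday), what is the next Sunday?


Current: Sunday
Target: Sunday
Days ahead: 7

Next Sunday: 2052-09-01


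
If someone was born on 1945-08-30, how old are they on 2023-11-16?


Birth: 1945-08-30
Reference: 2023-11-16
Year difference: 2023 - 1945 = 78

78 years old


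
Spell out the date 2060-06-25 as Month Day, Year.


ISO 2060-06-25 parses as year=2060, month=06, day=25
Month 6 -> June

June 25, 2060


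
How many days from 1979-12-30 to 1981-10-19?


From 1979-12-30 to 1981-10-19
1979-12-30: days before December = 31 + 28 + 31 + 30 + 31 + 30 + 31 + 31 + 30 + 31 + 30 = 334 (1979 is not a leap year); day of year = 334 + 30 = 364
1981-10-19: days before October = 31 + 28 + 31 + 30 + 31 + 30 + 31 + 31 + 30 = 273 (1981 is not a leap year); day of year = 273 + 19 = 292
Rest of 1979: 365 - 364 = 1
Full years 1980 (366): 366
Total = 1 + 366 + 292 = 659

659 days


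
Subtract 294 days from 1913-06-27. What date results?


Start: 1913-06-27, subtract 294 days
Back 27 days from June 27 reaches May 31, 1913 -> 267 left
May 1913 has 31 days -> back to April 30, 1913 -> 236 left
April 1913 has 30 days -> back to March 31, 1913 -> 206 left
March 1913 has 31 days -> back to February 28, 1913 -> 175 left
February 1913 has 28 days -> back to January 31, 1913 -> 147 left
January 1913 has 31 days -> back to December 31, 1912 -> 116 left
December 1912 has 31 days -> back to November 30, 1912 -> 85 left
November 1912 has 30 days -> back to October 31, 1912 -> 55 left
October 1912 has 31 days -> back to September 30, 1912 -> 24 left
September 1912: 30 - 24 = 6 -> lands on September 6

Result: 1912-09-06


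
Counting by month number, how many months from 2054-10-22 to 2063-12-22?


From October 2054 to December 2063
9 years * 12 = 108 months, plus 2 months = 110

110 months


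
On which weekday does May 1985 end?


May 1985 has 31 days
Anchor: Jan 1, 1985. With p = 1985 - 1 = 1984: (p + p//4 - p//100 + p//400) mod 7 = (1984 + 496 - 19 + 4) mod 7 = 2465 mod 7 = 1 -> Tuesday (Mon=0 ... Sun=6)
Days before May (Jan-Apr): 120; May 1 index = (1 + 120) mod 7 = 2 -> Wednesday
Last day offset: 31 - 1 = 30 days
Weekday index = (2 + 30) mod 7 = 4

Friday, May 31


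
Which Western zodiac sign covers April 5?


Date: April 5
Conventional tropical zodiac dates: Aries from March 21 onward; Taurus starts April 20
April 5 falls within the Aries range

Aries


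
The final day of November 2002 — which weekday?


November 2002 has 30 days
Anchor: Jan 1, 2002. With p = 2002 - 1 = 2001: (p + p//4 - p//100 + p//400) mod 7 = (2001 + 500 - 20 + 5) mod 7 = 2486 mod 7 = 1 -> Tuesday (Mon=0 ... Sun=6)
Days before November (Jan-Oct): 304; November 1 index = (1 + 304) mod 7 = 4 -> Friday
Last day offset: 30 - 1 = 29 days
Weekday index = (4 + 29) mod 7 = 5

Saturday, November 30


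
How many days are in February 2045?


February 2045 (leap year: no)

28 days


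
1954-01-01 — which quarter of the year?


Month: January (month 1)
Q1: Jan-Mar, Q2: Apr-Jun, Q3: Jul-Sep, Q4: Oct-Dec

Q1


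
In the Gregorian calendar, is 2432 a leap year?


Gregorian leap year rule: divisible by 4, but not by 100, unless also by 400.
2432 is divisible by 4 but not 100 -> leap year

Yes


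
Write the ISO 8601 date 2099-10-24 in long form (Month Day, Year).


ISO 2099-10-24 parses as year=2099, month=10, day=24
Month 10 -> October

October 24, 2099


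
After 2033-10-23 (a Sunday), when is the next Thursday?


Current: Sunday
Target: Thursday
Days ahead: 4

Next Thursday: 2033-10-27


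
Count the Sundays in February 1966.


February 1966 has 28 days
Anchor: Jan 1, 1966. With p = 1966 - 1 = 1965: (p + p//4 - p//100 + p//400) mod 7 = (1965 + 491 - 19 + 4) mod 7 = 2441 mod 7 = 5 -> Saturday (Mon=0 ... Sun=6)
Days before February (Jan): 31; February 1 index = (5 + 31) mod 7 = 1 -> Tuesday
First Sunday is February 6
Sundays: 6, 13, 20, 27

4 Sundays


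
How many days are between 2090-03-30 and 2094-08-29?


From 2090-03-30 to 2094-08-29
2090-03-30: days before March = 31 + 28 = 59 (2090 is not a leap year); day of year = 59 + 30 = 89
2094-08-29: days before August = 31 + 28 + 31 + 30 + 31 + 30 + 31 = 212 (2094 is not a leap year); day of year = 212 + 29 = 241
Rest of 2090: 365 - 89 = 276
Full years 2091 (365), 2092 (366), 2093 (365): 1096
Total = 276 + 1096 + 241 = 1613

1613 days


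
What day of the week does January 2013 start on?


Target: January 1, 2013
Anchor: Jan 1, 2013. With p = 2013 - 1 = 2012: (p + p//4 - p//100 + p//400) mod 7 = (2012 + 503 - 20 + 5) mod 7 = 2500 mod 7 = 1 -> Tuesday (Mon=0 ... Sun=6)
Offset from anchor: 0 days
Weekday index = (1 + 0) mod 7 = 1

Tuesday


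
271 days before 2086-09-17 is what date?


Start: 2086-09-17, subtract 271 days
Back 17 days from September 17 reaches August 31, 2086 -> 254 left
August 2086 has 31 days -> back to July 31, 2086 -> 223 left
July 2086 has 31 days -> back to June 30, 2086 -> 192 left
June 2086 has 30 days -> back to May 31, 2086 -> 162 left
May 2086 has 31 days -> back to April 30, 2086 -> 131 left
April 2086 has 30 days -> back to March 31, 2086 -> 101 left
March 2086 has 31 days -> back to February 28, 2086 -> 70 left
February 2086 has 28 days -> back to January 31, 2086 -> 42 left
January 2086 has 31 days -> back to December 31, 2085 -> 11 left
December 2085: 31 - 11 = 20 -> lands on December 20

Result: 2085-12-20


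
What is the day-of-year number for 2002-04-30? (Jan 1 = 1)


Date: April 30, 2002
Days in months 1 through 3: 90
Plus 30 days in April

Day of year: 120


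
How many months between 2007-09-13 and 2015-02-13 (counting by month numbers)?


From September 2007 to February 2015
8 years * 12 = 96 months, minus 7 months = 89

89 months


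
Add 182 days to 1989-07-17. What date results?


Start: 1989-07-17, add 182 days
July 1989 has 31 days: 31 - 17 = 14 days to July 31 -> 168 left
August 1989 has 31 days -> 137 left
September 1989 has 30 days -> 107 left
October 1989 has 31 days -> 76 left
November 1989 has 30 days -> 46 left
December 1989 has 31 days -> 15 left
January 1990: 15 <= 31 -> lands on January 15

Result: 1990-01-15
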